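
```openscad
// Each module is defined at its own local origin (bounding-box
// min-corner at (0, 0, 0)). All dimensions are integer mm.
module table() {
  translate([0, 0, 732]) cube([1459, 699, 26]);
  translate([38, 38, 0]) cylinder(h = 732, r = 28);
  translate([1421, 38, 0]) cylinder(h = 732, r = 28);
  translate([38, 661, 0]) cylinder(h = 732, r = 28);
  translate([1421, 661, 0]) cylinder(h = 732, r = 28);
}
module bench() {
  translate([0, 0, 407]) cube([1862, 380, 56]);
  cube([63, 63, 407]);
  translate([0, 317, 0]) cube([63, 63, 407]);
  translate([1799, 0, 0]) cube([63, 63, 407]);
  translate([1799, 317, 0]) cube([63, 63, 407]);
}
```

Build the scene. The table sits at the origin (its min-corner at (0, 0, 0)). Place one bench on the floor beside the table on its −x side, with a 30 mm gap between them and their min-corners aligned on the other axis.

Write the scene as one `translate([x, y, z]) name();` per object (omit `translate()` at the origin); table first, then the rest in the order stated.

table();
translate([-1892, 0, 0]) bench();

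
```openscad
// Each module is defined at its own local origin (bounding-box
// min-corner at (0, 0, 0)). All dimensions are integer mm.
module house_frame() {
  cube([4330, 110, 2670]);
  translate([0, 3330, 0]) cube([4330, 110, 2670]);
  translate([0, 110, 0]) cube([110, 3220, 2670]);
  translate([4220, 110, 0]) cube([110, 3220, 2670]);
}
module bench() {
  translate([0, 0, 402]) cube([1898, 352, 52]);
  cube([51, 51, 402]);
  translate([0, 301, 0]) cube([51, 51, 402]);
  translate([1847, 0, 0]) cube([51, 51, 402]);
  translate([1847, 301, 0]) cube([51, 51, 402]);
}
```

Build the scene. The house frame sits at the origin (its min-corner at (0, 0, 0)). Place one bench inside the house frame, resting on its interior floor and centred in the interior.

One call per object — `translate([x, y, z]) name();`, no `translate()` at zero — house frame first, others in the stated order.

house_frame();
translate([1216, 1544, 0]) bench();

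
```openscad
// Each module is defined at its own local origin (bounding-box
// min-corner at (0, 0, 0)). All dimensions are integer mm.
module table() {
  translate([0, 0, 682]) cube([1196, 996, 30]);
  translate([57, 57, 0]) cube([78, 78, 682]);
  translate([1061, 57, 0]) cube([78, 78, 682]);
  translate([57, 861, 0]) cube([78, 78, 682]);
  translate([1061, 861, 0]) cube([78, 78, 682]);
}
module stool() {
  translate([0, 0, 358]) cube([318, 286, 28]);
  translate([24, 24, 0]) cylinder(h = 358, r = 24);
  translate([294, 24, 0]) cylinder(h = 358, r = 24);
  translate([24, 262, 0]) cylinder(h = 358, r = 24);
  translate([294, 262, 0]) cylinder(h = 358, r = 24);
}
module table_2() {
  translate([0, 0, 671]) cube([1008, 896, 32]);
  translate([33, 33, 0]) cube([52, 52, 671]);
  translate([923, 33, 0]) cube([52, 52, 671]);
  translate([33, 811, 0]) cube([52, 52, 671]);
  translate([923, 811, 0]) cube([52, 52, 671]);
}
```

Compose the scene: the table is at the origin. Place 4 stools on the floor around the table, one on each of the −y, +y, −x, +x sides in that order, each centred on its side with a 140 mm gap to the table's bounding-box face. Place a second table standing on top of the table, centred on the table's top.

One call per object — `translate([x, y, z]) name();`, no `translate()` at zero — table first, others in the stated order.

table();
translate([439, -426, 0]) stool();
translate([439, 1136, 0]) stool();
translate([-458, 355, 0]) stool();
translate([1336, 355, 0]) stool();
translate([94, 50, 712]) table_2();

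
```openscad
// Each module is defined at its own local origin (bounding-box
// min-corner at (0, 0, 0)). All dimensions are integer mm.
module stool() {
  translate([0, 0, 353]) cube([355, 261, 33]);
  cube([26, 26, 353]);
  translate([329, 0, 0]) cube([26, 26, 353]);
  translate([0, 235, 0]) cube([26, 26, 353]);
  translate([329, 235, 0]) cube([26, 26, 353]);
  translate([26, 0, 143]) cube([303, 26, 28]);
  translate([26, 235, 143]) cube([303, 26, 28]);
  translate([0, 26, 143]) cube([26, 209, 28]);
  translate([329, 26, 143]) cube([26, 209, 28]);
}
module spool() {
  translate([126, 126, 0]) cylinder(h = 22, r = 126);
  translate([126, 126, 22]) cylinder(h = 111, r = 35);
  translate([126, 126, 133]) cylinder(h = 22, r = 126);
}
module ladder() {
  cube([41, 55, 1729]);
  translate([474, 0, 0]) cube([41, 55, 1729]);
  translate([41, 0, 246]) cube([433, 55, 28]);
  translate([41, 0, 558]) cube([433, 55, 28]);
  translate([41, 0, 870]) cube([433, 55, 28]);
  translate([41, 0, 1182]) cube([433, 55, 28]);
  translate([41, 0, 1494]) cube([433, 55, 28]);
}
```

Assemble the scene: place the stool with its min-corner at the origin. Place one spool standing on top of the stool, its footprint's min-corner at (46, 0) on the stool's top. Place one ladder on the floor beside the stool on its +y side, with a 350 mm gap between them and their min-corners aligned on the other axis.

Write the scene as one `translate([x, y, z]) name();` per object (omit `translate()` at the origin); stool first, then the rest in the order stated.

stool();
translate([46, 0, 386]) spool();
translate([0, 611, 0]) ladder();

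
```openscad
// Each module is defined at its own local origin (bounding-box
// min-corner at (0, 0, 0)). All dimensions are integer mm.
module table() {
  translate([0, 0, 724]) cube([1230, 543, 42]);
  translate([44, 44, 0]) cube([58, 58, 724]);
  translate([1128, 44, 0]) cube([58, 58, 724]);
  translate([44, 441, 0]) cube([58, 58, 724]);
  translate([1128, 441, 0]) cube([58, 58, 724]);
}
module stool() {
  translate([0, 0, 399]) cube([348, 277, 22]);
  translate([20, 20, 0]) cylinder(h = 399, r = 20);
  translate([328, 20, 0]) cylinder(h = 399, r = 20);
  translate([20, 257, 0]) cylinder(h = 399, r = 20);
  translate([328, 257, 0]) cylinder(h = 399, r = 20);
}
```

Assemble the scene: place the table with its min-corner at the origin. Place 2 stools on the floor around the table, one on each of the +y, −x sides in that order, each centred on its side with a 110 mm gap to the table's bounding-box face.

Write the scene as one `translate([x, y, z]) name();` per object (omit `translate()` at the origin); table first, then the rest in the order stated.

table();
translate([441, 653, 0]) stool();
translate([-458, 133, 0]) stool();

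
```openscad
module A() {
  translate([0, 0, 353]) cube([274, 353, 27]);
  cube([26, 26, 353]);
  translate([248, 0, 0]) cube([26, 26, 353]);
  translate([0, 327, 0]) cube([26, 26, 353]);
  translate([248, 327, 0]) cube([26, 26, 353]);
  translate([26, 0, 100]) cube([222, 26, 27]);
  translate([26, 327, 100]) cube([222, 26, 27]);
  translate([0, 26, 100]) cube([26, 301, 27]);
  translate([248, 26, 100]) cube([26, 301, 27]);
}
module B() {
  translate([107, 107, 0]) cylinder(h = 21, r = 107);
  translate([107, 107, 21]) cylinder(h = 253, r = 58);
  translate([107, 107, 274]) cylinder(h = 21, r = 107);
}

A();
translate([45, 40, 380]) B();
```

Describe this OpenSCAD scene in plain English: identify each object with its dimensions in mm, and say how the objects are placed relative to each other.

A is a four-legged stool. The seat is 274×353 mm, 27 mm thick, top at z = 380 mm. It stands on four square legs, each 26×26 mm in cross-section, from z = 0 to the seat underside, each flush with a corner of the seat. Four stretchers, 26 mm wide and 27 mm tall, connect adjacent legs with their undersides at z = 100 mm, each running between the inner faces of the legs it joins and aligned with the legs' outer faces on the other axis.

B is a spool: two coaxial disc flanges of radius 107 mm and thickness 21 mm, joined by a core cylinder of radius 58 mm and height 253 mm. The lower flange rests on z = 0 and the three cylinders share a vertical axis.

The spool is on top of the stool.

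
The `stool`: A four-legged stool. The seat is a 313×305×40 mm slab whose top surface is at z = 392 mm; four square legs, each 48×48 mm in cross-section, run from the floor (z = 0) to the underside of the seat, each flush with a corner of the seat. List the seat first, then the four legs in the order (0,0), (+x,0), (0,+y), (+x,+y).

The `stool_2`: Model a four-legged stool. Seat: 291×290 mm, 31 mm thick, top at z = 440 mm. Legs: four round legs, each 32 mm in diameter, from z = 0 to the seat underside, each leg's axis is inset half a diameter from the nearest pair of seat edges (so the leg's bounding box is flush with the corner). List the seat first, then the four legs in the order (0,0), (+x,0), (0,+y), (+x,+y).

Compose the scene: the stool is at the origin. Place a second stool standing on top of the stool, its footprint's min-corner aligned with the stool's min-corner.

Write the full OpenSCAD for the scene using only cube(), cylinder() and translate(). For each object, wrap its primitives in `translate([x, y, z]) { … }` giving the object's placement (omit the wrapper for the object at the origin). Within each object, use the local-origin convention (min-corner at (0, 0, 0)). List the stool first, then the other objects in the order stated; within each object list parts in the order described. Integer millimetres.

translate([0, 0, 352]) cube([313, 305, 40]);
cube([48, 48, 352]);
translate([265, 0, 0]) cube([48, 48, 352]);
translate([0, 257, 0]) cube([48, 48, 352]);
translate([265, 257, 0]) cube([48, 48, 352]);
translate([0, 0, 392]) {
  translate([0, 0, 409]) cube([291, 290, 31]);
  translate([16, 16, 0]) cylinder(h = 409, r = 16);
  translate([275, 16, 0]) cylinder(h = 409, r = 16);
  translate([16, 274, 0]) cylinder(h = 409, r = 16);
  translate([275, 274, 0]) cylinder(h = 409, r = 16);
}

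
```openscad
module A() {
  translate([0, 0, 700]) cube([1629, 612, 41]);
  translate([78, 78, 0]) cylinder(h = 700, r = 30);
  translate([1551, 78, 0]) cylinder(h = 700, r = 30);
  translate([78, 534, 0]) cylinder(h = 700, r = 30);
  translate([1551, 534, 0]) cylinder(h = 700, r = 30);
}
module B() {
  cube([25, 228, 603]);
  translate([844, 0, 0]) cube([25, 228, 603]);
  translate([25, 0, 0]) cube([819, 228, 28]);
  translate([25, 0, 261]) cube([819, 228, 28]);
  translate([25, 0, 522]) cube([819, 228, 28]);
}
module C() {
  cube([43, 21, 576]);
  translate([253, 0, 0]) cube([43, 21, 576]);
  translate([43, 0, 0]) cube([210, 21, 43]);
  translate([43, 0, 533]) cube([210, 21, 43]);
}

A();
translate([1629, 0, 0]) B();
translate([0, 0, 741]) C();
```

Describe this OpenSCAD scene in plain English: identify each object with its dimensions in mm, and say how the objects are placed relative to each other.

A is a table: top 1629 mm (x) × 612 mm (y), 41 mm thick, upper face at z = 741 mm, on four round legs of 60 mm diameter, each leg's bounding box inset 48 mm from the nearest pair of top edges, running from z = 0 to the bottom of the top.

B is an open bookshelf. Two side panels, each 25 mm thick, 228 mm deep and 603 mm tall, stand 869 mm apart (outside-to-outside). Between them sit 3 shelves, each 28 mm thick and 228 mm deep, spanning the full gap between the sides. The bottom shelf rests on the floor (its underside at z = 0) and the clear gap between one shelf's top and the next shelf's underside is 233 mm.

C is a rectangular picture frame lying in the x–z plane (depth along y). The opening is 210 mm wide (x) by 490 mm tall (z), surrounded by a border 43 mm wide on all four sides. The frame is 21 mm deep and is made of two full-height vertical stiles with two horizontal rails fitted between them.

The bookshelf is against the table's +x side, with their −y faces flush. The picture frame is on top of the table.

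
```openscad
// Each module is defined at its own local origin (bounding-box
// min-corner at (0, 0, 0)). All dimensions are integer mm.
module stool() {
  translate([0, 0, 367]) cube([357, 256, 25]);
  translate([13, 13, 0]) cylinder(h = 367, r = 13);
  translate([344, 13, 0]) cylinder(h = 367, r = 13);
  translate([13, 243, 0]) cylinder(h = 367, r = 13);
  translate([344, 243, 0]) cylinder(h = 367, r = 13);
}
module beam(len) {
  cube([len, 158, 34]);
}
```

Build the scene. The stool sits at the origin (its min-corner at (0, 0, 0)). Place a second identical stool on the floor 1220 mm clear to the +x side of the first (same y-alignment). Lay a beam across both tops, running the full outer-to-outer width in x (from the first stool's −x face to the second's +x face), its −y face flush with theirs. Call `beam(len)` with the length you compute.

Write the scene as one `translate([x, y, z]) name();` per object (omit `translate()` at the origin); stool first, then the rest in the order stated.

stool();
translate([1577, 0, 0]) stool();
translate([0, 0, 392]) beam(1934);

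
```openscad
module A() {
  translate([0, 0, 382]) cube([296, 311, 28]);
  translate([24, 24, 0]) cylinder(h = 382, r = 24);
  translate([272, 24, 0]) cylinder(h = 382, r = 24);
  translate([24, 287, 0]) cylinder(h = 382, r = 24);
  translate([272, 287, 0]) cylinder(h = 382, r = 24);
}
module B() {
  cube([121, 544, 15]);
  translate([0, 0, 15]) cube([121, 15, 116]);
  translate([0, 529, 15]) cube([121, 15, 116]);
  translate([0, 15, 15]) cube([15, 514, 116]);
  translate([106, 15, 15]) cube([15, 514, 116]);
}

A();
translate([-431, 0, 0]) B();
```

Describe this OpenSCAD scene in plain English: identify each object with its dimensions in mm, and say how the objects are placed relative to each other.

A is a four-legged stool. The seat is a 296×311×28 mm slab whose top surface is at z = 410 mm; four round legs, each 48 mm in diameter, run from the floor (z = 0) to the underside of the seat, each leg's axis is inset half a diameter from the nearest pair of seat edges (so the leg's bounding box is flush with the corner).

B is an open-topped rectangular box: outside dimensions 121×544×131 mm, with a uniform wall and base thickness of 15 mm. The base is a full 121×544 slab on the floor; four walls sit on top of the base. The front and back walls (the −y and +y sides) span the full width; the two side walls fit between them.

The open box is on the floor beside the stool on its −x side.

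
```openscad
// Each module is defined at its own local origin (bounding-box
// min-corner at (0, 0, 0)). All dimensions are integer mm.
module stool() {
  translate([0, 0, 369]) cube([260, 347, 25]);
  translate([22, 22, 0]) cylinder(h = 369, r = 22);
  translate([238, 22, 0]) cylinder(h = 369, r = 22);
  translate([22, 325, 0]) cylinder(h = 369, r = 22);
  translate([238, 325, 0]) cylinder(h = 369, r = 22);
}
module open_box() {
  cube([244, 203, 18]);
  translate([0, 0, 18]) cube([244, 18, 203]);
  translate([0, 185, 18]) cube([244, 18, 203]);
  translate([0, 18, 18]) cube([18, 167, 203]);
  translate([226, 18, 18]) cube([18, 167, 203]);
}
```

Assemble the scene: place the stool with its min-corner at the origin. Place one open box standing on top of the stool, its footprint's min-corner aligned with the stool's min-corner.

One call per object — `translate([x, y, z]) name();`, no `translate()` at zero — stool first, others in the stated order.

stool();
translate([0, 0, 394]) open_box();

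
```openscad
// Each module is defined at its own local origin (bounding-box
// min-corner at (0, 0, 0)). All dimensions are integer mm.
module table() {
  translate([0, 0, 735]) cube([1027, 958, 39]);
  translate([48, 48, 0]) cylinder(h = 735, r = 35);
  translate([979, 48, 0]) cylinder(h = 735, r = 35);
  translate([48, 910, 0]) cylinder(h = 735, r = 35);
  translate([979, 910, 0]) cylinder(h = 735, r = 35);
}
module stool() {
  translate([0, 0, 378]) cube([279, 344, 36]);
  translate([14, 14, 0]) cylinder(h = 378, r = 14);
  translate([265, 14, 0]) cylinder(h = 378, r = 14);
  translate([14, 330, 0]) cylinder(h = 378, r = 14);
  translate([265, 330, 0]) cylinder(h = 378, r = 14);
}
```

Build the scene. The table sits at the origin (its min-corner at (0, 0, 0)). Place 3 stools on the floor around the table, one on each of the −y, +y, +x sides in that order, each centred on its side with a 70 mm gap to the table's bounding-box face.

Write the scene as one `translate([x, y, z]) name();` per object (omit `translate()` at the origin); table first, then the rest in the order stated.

table();
translate([374, -414, 0]) stool();
translate([374, 1028, 0]) stool();
translate([1097, 307, 0]) stool();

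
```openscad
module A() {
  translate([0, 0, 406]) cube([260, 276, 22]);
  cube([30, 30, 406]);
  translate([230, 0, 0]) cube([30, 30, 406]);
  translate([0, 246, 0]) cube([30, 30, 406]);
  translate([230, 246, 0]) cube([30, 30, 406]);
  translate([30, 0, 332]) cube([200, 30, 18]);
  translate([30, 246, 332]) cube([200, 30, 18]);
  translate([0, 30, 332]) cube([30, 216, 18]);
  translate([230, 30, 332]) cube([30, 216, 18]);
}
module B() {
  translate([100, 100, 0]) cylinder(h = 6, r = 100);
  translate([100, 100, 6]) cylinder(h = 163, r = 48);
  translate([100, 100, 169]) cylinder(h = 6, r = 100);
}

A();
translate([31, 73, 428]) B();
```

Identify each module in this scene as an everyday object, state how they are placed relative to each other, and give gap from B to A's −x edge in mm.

A is a stool. B is a spool. The spool is on top of the stool. The gap from the spool to the stool's −x edge is 31 mm.

The spool's min-x is at 31; the stool's min-x is 0; gap = 31 mm.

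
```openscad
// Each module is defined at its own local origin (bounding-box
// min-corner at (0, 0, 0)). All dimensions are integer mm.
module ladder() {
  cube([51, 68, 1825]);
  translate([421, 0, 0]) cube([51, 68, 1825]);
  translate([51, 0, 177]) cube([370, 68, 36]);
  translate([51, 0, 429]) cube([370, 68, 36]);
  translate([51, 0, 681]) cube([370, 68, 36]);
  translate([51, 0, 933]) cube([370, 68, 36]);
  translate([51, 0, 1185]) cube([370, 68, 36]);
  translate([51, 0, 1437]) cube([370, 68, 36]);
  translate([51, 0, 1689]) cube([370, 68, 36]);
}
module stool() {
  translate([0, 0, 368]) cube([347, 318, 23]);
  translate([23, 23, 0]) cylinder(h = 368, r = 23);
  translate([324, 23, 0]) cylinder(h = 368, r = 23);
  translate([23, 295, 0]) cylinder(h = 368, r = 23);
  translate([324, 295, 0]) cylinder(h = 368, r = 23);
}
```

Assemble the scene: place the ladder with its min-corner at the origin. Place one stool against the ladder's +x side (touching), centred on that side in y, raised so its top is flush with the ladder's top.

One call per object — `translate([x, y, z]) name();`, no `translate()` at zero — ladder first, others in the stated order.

ladder();
translate([472, -125, 1434]) stool();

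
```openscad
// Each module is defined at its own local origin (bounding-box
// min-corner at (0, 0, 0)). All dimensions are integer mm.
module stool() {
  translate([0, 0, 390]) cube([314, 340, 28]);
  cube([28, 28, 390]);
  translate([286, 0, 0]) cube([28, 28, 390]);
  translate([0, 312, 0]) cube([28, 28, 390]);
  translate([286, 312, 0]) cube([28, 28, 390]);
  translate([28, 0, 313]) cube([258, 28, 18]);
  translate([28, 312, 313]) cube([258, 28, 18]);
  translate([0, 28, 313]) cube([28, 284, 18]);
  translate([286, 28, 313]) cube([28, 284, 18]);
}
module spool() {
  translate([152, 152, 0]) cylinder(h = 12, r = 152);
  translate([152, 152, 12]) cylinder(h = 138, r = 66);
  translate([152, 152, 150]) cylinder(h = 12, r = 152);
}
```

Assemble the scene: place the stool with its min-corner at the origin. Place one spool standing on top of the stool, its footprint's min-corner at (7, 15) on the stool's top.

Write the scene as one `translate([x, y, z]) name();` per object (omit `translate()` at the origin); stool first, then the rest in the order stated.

stool();
translate([7, 15, 418]) spool();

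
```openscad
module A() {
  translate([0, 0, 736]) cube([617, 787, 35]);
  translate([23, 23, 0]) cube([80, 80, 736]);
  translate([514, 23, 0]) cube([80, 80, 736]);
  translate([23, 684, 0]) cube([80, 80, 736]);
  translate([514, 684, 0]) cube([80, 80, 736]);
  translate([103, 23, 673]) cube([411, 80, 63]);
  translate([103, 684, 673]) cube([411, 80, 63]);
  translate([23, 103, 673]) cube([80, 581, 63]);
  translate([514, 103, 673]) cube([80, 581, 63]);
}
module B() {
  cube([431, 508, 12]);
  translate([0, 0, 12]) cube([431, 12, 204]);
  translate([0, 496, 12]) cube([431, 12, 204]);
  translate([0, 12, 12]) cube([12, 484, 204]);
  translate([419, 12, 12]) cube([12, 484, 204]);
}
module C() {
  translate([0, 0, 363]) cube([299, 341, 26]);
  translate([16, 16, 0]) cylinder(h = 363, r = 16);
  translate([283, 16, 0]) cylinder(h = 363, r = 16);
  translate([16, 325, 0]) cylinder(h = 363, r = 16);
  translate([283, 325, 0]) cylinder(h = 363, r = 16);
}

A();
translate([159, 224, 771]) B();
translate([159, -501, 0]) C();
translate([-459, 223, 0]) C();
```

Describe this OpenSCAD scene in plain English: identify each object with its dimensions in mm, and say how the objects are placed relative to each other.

A is a table: top 617 mm (x) × 787 mm (y), 35 mm thick, upper face at z = 771 mm, on four 80×80 mm square legs, each inset 23 mm from the nearest pair of top edges, running from z = 0 to the bottom of the top. Four apron rails, 80 mm thick and 63 mm tall, run between adjacent legs with their top edges flush with the underside of the top and their outer faces flush with the legs' outer faces.

B is an open storage box with external size 431×508×216 mm and wall thickness 12 mm (the base is also 12 mm thick). The base covers the whole footprint; the four walls stand on the base, with the y-facing walls full-width and the x-facing walls fitting between their inner faces.

C is a simple wooden stool: a rectangular seat 299 mm (x) by 341 mm (y), 26 mm thick, top face at z = 389 mm, on four round legs, each 32 mm in diameter. The legs rest on z = 0, each leg's axis is inset half a diameter from the nearest pair of seat edges (so the leg's bounding box is flush with the corner).

The open box is on top of the table. Two stools sit around the table at the −y, −x sides.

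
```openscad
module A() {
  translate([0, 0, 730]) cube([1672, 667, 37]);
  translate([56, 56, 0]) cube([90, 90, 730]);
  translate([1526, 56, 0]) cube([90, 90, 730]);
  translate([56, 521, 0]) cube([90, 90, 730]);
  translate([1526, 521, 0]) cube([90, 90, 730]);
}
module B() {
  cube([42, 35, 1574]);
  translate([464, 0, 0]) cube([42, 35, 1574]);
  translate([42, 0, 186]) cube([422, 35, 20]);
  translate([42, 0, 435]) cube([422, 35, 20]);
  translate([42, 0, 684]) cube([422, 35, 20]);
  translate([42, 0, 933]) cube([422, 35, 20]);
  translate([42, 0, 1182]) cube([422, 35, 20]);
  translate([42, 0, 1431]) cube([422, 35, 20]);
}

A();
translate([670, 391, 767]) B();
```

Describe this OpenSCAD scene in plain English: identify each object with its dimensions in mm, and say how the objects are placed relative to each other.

A is a table with a 1672×667 mm rectangular top, 37 mm thick, top surface at z = 767 mm, supported by four 90×90 mm square legs, each inset 56 mm from the nearest pair of top edges, running from the floor.

B is a wooden ladder with two side rails of 42×35 mm section and 1574 mm height, set 506 mm apart overall. Between them run 6 rectangular rungs (35 mm deep, 20 mm thick), front faces flush with the rails' −y face. The bottom of the first rung is 186 mm above the floor and each subsequent rung is 249 mm higher than the one below.

The ladder is on top of the table.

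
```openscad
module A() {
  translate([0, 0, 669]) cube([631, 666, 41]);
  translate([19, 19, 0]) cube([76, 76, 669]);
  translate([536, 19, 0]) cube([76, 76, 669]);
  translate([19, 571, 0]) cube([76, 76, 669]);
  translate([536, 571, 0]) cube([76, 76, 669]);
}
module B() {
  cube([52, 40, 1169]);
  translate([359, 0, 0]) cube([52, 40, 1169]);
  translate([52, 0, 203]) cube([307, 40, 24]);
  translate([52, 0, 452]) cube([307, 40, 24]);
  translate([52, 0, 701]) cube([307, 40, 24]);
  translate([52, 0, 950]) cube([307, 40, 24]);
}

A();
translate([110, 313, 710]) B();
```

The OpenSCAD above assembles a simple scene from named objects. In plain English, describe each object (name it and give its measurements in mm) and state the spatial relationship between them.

A is a table: top 631 mm (x) × 666 mm (y), 41 mm thick, upper face at z = 710 mm, on four 76×76 mm square legs, each inset 19 mm from the nearest pair of top edges, running from z = 0 to the bottom of the top.

B is a wooden ladder with two side rails of 52×40 mm section and 1169 mm height, set 411 mm apart overall. Between them run 4 rectangular rungs (40 mm deep, 24 mm thick), front faces flush with the rails' −y face. The bottom of the first rung is 203 mm above the floor and each subsequent rung is 249 mm higher than the one below.

The ladder is on top of the table, centred.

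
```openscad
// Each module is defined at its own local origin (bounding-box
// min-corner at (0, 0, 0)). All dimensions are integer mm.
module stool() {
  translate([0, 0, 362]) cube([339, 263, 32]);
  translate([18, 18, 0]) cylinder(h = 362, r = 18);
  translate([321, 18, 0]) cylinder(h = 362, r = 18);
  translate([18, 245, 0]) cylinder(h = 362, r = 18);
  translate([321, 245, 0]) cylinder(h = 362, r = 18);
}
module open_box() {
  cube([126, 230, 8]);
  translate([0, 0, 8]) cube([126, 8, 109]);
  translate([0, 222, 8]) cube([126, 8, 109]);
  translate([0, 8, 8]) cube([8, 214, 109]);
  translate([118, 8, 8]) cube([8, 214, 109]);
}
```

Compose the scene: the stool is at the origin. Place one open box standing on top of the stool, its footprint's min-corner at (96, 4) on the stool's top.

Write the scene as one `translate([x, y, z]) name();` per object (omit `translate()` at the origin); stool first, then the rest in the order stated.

stool();
translate([96, 4, 394]) open_box();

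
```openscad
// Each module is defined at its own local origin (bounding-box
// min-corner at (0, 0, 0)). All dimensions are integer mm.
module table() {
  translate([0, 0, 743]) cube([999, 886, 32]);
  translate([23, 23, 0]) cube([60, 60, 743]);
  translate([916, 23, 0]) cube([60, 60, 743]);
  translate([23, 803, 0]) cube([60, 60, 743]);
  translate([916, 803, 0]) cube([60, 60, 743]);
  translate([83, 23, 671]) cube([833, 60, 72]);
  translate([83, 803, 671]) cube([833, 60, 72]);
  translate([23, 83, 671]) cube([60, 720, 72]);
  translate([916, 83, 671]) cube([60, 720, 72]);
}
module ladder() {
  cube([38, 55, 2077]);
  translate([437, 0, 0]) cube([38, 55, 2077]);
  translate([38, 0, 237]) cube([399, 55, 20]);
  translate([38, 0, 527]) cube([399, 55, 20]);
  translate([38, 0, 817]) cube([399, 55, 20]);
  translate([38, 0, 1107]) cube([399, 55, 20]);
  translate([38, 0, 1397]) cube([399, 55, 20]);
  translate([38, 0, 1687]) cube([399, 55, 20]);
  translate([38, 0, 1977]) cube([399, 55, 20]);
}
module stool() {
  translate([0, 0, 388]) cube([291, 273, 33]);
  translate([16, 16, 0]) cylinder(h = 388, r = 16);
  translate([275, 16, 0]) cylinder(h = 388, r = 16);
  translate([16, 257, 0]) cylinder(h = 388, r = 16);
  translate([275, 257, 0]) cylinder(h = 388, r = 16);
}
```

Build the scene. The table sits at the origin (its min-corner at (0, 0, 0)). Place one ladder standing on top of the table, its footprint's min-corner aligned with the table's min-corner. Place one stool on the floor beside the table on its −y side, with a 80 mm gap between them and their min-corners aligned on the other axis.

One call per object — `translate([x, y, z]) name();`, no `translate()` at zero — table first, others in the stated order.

table();
translate([0, 0, 775]) ladder();
translate([0, -353, 0]) stool();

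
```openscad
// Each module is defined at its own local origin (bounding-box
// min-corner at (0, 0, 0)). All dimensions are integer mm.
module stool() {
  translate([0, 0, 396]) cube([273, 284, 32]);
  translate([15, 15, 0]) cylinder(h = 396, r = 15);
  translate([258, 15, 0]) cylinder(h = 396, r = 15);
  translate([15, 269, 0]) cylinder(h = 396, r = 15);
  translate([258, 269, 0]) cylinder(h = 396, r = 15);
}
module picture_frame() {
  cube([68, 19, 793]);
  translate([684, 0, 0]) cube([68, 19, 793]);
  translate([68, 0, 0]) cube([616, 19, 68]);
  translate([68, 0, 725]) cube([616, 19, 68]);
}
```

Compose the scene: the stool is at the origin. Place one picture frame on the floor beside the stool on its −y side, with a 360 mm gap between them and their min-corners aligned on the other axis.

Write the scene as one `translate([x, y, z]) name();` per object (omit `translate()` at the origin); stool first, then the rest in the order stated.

stool();
translate([0, -379, 0]) picture_frame();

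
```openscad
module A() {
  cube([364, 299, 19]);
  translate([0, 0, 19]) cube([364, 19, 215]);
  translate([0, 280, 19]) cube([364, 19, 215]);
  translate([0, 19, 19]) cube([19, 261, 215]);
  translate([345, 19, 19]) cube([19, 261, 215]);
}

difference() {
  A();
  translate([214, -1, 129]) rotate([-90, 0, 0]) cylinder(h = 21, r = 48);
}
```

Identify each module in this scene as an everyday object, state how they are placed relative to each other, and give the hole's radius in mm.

A is an open box. The open box has a circular hole through its front wall. The hole's radius is 48 mm.

The subtracted cylinder has r = 48 mm.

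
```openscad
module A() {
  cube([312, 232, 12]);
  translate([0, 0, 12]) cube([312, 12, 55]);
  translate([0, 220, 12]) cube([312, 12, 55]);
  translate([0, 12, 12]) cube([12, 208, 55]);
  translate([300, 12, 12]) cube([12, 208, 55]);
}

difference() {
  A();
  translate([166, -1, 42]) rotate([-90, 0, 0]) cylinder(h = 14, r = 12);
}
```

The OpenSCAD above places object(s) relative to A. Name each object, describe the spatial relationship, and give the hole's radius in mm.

A is an open box. The open box has a circular hole through its front wall. The hole's radius is 12 mm.

The subtracted cylinder has r = 12 mm.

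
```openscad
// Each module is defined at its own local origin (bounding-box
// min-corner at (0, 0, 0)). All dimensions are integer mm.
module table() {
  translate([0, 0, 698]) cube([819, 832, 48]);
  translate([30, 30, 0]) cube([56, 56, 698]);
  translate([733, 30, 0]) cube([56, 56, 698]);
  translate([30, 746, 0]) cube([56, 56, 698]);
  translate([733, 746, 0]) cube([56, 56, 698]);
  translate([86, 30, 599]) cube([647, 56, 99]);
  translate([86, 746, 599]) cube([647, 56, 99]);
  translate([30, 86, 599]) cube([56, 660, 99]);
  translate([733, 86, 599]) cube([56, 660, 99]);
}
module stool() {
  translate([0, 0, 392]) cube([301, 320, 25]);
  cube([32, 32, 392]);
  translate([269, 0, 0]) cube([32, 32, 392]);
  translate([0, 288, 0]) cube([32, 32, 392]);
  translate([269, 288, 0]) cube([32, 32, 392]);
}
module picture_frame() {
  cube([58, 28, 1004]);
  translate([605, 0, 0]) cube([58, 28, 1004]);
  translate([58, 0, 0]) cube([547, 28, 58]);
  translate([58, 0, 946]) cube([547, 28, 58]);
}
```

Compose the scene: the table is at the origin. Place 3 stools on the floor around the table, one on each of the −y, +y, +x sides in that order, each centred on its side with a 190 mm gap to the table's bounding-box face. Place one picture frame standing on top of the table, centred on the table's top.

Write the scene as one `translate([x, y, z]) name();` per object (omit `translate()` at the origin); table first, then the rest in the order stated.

table();
translate([259, -510, 0]) stool();
translate([259, 1022, 0]) stool();
translate([1009, 256, 0]) stool();
translate([78, 402, 746]) picture_frame();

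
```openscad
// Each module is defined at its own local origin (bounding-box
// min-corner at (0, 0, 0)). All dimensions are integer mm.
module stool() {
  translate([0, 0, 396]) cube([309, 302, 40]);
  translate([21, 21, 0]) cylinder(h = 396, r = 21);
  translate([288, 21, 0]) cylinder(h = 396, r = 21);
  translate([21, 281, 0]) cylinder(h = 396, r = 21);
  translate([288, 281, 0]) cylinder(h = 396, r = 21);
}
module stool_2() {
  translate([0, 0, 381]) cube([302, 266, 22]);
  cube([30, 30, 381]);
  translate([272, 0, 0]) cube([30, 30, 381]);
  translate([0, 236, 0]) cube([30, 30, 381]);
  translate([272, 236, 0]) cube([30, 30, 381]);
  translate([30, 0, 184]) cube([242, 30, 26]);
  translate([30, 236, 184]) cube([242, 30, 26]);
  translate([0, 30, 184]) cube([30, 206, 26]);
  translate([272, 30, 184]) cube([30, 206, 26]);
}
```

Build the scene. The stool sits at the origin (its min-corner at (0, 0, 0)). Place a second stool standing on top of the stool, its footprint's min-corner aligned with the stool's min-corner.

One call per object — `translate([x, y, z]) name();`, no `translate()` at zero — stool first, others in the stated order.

stool();
translate([0, 0, 436]) stool_2();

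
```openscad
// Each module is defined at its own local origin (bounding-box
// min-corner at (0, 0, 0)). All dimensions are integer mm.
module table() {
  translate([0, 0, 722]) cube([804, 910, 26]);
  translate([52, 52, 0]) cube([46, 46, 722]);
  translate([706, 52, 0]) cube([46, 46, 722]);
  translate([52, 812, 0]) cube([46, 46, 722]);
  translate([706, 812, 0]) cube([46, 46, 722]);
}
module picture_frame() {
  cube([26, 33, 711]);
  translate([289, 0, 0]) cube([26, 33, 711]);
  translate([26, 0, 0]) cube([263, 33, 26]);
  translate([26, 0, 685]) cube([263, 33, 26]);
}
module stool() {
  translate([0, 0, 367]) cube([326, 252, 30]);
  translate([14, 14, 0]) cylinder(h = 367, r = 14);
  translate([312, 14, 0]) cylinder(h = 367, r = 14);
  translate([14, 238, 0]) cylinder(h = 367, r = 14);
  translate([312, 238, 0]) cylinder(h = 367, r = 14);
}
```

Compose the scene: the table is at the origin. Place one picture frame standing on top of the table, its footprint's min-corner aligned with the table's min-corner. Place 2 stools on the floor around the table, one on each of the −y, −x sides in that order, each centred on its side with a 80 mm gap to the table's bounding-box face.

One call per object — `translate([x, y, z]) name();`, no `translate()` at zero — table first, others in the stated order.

table();
translate([0, 0, 748]) picture_frame();
translate([239, -332, 0]) stool();
translate([-406, 329, 0]) stool();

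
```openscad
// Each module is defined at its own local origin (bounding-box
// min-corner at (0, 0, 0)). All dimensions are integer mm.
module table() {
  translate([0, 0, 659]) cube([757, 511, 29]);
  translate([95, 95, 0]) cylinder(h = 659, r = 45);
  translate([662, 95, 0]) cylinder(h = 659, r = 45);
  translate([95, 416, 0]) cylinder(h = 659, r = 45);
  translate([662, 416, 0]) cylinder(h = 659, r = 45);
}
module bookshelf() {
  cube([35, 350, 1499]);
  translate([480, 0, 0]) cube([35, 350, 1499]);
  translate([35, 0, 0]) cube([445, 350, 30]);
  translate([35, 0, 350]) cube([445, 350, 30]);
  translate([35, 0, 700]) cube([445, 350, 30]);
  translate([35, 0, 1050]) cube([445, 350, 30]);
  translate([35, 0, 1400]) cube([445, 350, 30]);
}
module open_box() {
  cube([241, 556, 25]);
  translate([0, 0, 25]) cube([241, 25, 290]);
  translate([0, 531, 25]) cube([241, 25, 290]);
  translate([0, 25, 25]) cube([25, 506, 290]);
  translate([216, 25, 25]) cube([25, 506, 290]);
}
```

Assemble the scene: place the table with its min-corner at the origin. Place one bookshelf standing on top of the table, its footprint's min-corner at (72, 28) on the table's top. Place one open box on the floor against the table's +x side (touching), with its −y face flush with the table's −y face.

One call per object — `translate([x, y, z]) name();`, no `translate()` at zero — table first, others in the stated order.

table();
translate([72, 28, 688]) bookshelf();
translate([757, 0, 0]) open_box();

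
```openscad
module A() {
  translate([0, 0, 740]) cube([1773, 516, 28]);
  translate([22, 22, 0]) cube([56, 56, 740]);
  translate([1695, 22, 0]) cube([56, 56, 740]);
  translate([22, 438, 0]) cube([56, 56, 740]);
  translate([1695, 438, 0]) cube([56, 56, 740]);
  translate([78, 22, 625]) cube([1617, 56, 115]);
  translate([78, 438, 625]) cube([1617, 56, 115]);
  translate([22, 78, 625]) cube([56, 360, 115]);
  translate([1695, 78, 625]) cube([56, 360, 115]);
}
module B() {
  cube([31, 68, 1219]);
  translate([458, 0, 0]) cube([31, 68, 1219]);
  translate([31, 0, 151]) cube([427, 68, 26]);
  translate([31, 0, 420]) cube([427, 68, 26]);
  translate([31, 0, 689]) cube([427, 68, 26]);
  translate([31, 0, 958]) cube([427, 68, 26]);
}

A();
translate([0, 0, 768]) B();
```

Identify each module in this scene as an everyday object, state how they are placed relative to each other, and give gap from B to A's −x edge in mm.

The ladder's min-x is at 0; the table's min-x is 0; gap = 0 mm.

A is a table. B is a ladder. The ladder is on top of the table. The gap from the ladder to the table's −x edge is 0 mm.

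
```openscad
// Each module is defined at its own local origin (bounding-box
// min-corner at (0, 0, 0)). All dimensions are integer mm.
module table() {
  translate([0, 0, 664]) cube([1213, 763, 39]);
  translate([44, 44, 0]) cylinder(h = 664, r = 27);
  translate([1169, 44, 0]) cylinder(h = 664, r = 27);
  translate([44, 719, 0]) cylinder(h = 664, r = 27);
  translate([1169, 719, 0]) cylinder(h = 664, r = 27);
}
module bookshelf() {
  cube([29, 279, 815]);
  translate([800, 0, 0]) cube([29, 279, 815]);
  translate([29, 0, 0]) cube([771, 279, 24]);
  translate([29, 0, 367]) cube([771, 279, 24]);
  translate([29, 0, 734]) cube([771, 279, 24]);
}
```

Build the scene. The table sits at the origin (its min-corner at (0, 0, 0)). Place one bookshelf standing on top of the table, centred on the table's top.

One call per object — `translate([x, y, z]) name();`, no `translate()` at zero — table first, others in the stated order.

table();
translate([192, 242, 703]) bookshelf();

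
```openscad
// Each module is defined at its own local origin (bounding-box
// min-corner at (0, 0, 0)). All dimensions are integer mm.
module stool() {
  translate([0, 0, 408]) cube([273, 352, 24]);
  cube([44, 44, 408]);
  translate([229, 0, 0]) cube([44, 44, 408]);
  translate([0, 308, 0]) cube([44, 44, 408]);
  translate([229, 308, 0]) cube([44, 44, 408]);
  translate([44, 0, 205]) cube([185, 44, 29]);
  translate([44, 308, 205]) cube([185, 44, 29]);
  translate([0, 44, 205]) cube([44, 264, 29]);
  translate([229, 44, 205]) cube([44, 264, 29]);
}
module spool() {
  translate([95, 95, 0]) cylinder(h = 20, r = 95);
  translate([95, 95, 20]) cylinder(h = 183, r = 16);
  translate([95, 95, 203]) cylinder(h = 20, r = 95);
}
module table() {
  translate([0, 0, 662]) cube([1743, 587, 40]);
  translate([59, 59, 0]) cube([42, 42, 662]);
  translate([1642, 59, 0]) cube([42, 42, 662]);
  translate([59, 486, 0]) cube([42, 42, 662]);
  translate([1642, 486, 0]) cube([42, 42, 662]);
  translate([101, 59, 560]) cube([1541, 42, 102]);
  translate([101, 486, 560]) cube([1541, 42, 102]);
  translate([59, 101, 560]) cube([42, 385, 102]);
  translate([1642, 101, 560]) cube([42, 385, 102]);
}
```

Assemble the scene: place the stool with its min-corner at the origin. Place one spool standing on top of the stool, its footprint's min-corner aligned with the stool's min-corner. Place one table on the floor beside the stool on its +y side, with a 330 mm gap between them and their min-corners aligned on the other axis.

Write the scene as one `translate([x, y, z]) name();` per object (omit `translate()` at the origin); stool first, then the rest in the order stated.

stool();
translate([0, 0, 432]) spool();
translate([0, 682, 0]) table();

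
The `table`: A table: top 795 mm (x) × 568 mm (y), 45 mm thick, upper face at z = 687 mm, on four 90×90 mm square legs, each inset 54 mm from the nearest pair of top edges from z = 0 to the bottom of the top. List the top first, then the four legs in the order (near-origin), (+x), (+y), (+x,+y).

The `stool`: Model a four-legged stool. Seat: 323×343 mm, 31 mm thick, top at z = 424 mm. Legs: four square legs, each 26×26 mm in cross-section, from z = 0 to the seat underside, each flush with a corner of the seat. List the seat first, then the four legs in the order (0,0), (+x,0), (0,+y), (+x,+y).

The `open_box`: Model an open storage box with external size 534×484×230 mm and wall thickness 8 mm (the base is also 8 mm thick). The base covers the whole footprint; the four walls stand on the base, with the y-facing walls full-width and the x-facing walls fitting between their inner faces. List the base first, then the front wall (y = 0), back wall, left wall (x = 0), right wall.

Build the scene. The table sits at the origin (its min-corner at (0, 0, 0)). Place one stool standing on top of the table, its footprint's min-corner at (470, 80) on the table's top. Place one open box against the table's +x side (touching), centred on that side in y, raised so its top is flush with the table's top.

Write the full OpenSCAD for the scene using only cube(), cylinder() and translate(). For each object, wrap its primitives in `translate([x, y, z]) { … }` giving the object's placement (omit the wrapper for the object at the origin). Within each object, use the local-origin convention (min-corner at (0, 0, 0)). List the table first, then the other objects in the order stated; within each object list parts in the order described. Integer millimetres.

translate([0, 0, 642]) cube([795, 568, 45]);
translate([54, 54, 0]) cube([90, 90, 642]);
translate([651, 54, 0]) cube([90, 90, 642]);
translate([54, 424, 0]) cube([90, 90, 642]);
translate([651, 424, 0]) cube([90, 90, 642]);
translate([470, 80, 687]) {
  translate([0, 0, 393]) cube([323, 343, 31]);
  cube([26, 26, 393]);
  translate([297, 0, 0]) cube([26, 26, 393]);
  translate([0, 317, 0]) cube([26, 26, 393]);
  translate([297, 317, 0]) cube([26, 26, 393]);
}
translate([795, 42, 457]) {
  cube([534, 484, 8]);
  translate([0, 0, 8]) cube([534, 8, 222]);
  translate([0, 476, 8]) cube([534, 8, 222]);
  translate([0, 8, 8]) cube([8, 468, 222]);
  translate([526, 8, 8]) cube([8, 468, 222]);
}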